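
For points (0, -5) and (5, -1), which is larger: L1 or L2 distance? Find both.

L1 = |0 - 5| + |-5 - (-1)| = 5 + 4 = 9
L2 = √(5² + 4²) = √41 ≈ 6.4031
L1 ≥ L2 always (equality iff movement is along one axis); L1 > L2 here.
Ratio L1/L2 = 9/√41 ≈ 1.4056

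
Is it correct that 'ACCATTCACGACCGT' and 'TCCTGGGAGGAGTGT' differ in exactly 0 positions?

Differing positions: 1, 4, 5, 6, 7, 9, 12, 13. Hamming distance = 8, so the claim that d_H = 0 is false.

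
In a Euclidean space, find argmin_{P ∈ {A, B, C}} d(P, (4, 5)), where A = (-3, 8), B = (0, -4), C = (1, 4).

Distances: d(A) ≈ 7.6158, d(B) ≈ 9.8489, d(C) ≈ 3.1623. Nearest: C = (1, 4) with distance 3.1623.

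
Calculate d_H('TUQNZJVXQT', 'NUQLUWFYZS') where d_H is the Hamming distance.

Differing positions: 1, 4, 5, 6, 7, 8, 9, 10. Hamming distance = 8.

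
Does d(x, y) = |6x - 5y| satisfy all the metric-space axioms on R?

No. d fails symmetry: d(5, 1) = |6·5 - 5·1| = |25| = 25, but d(1, 5) = |6·1 - 5·5| = |-19| = 19. Since 25 ≠ 19, d(x,y) ≠ d(y,x) in general.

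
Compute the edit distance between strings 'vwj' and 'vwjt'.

Let D[i][j] be the edit distance between the first i characters of 'vwj' and the first j characters of 'vwjt', with D[i][0] = i, D[0][j] = j, and D[i][j] = D[i-1][j-1] if the characters match, else 1 + min(D[i-1][j], D[i][j-1], D[i-1][j-1]). Filling the table (rows: prefixes of 'vwj', columns: prefixes of 'vwjt'):
     ε  v  w  j  t
  ε  0  1  2  3  4
  v  1  0  1  2  3
  w  2  1  0  1  2
  j  3  2  1  0  1
The bottom-right entry gives D[3][4] = 1, so no sequence of fewer than 1 edit works. Backtracking through the table gives one optimal edit sequence (1 edit):
  vwj → vwjt (ins t @4)
Edit distance = 1.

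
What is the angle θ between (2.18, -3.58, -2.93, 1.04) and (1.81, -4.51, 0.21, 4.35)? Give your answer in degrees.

With u = (2.18, -3.58, -2.93, 1.04), v = (1.81, -4.51, 0.21, 4.35):
u·v = 2.18·1.81 + (-3.58)·(-4.51) + (-2.93)·0.21 + 1.04·4.35 = 3.9458 + 16.1458 + (-0.6153) + 4.524 = 24.0003.
|u| = √(2.18² + (-3.58)² + (-2.93)² + 1.04²) = √(4.7524 + 12.8164 + 8.5849 + 1.0816) = √27.2353, |v| = √(1.81² + (-4.51)² + 0.21² + 4.35²) = √(3.2761 + 20.3401 + 0.0441 + 18.9225) = √42.5828.
cos θ = (u·v)/(|u||v|) = 24.0003/(√27.2353·√42.5828) ≈ 0.704747
θ = arccos(0.704747) ≈ 45.19°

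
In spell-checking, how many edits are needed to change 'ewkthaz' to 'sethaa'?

Let D[i][j] be the edit distance between the first i characters of 'ewkthaz' and the first j characters of 'sethaa', with D[i][0] = i, D[0][j] = j, and D[i][j] = D[i-1][j-1] if the characters match, else 1 + min(D[i-1][j], D[i][j-1], D[i-1][j-1]). Filling the table (rows: prefixes of 'ewkthaz', columns: prefixes of 'sethaa'):
     ε  s  e  t  h  a  a
  ε  0  1  2  3  4  5  6
  e  1  1  1  2  3  4  5
  w  2  2  2  2  3  4  5
  k  3  3  3  3  3  4  5
  t  4  4  4  3  4  4  5
  h  5  5  5  4  3  4  5
  a  6  6  6  5  4  3  4
  z  7  7  7  6  5  4  4
The bottom-right entry gives D[7][6] = 4, so no sequence of fewer than 4 edits works. Backtracking through the table gives one optimal edit sequence (4 edits):
  ewkthaz → wkthaz (del e @1)
  wkthaz → skthaz (sub w→s @1)
  skthaz → sethaz (sub k→e @2)
  sethaz → sethaa (sub z→a @6)
Edit distance = 4.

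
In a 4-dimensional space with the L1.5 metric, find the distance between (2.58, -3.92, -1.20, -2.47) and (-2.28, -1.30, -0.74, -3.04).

(Σ|x_i - y_i|^1.5)^(1/1.5) = (|2.58 - (-2.28)|^1.5 + |-3.92 - (-1.3)|^1.5 + |-1.2 - (-0.74)|^1.5 + |-2.47 - (-3.04)|^1.5)^(1/1.5)
= (4.86^1.5 + 2.62^1.5 + 0.46^1.5 + 0.57^1.5)^(1/1.5) ≈ (10.7141 + 4.2408 + 0.312 + 0.4303)^(1/1.5) = (15.6972)^(1/1.5) ≈ 6.2692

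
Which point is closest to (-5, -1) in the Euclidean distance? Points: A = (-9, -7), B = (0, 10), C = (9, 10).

Distances: d(A) ≈ 7.2111, d(B) ≈ 12.083, d(C) ≈ 17.8045. Nearest: A = (-9, -7) with distance 7.2111.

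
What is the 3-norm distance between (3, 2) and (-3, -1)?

(Σ|x_i - y_i|^3)^(1/3) = (|3 - (-3)|^3 + |2 - (-1)|^3)^(1/3)
= (6^3 + 3^3)^(1/3) = (216 + 27)^(1/3) = (243)^(1/3) ≈ 6.2403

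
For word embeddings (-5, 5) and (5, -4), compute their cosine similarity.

With u = (-5, 5), v = (5, -4):
u·v = (-5)·5 + 5·(-4) = (-25) + (-20) = -45.
|u| = √((-5)² + 5²) = √50, |v| = √(5² + (-4)²) = √41, so |u||v| = √(50·41) = √2050.
cos θ = (u·v)/(|u||v|) = -45/√2050 ≈ -0.9939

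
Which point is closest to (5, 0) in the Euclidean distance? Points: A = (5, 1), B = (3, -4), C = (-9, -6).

Distances: d(A) = 1, d(B) ≈ 4.4721, d(C) ≈ 15.2315. Nearest: A = (5, 1) with distance 1.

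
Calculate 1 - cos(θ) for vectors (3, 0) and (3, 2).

With u = (3, 0), v = (3, 2):
u·v = 3·3 + 0·2 = 9 + 0 = 9.
|u| = √(3² + 0²) = √9, |v| = √(3² + 2²) = √13, so |u||v| = √(9·13) = √117.
cos θ = (u·v)/(|u||v|) = 9/√117 ≈ 0.8321
Cosine distance = 1 - cos θ ≈ 1 - 0.8321 = 0.1679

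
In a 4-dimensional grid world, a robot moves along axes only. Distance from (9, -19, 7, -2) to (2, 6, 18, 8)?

Σ|x_i - y_i| = |9 - 2| + |-19 - 6| + |7 - 18| + |-2 - 8| = 7 + 25 + 11 + 10 = 53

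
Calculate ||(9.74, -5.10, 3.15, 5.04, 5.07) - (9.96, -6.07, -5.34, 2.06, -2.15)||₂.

√(Σ(x_i - y_i)²) = √((9.74 - 9.96)² + (-5.1 - (-6.07))² + (3.15 - (-5.34))² + (5.04 - 2.06)² + (5.07 - (-2.15))²)
= √((-0.22)² + 0.97² + 8.49² + 2.98² + 7.22²) = √(0.0484 + 0.9409 + 72.0801 + 8.8804 + 52.1284) = √134.0782 ≈ 11.5792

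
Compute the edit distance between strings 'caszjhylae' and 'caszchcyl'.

Let D[i][j] be the edit distance between the first i characters of 'caszjhylae' and the first j characters of 'caszchcyl', with D[i][0] = i, D[0][j] = j, and D[i][j] = D[i-1][j-1] if the characters match, else 1 + min(D[i-1][j], D[i][j-1], D[i-1][j-1]). Filling the table (rows: prefixes of 'caszjhylae', columns: prefixes of 'caszchcyl'):
     ε  c  a  s  z  c  h  c  y  l
  ε  0  1  2  3  4  5  6  7  8  9
  c  1  0  1  2  3  4  5  6  7  8
  a  2  1  0  1  2  3  4  5  6  7
  s  3  2  1  0  1  2  3  4  5  6
  z  4  3  2  1  0  1  2  3  4  5
  j  5  4  3  2  1  1  2  3  4  5
  h  6  5  4  3  2  2  1  2  3  4
  y  7  6  5  4  3  3  2  2  2  3
  l  8  7  6  5  4  4  3  3  3  2
  a  9  8  7  6  5  5  4  4  4  3
  e 10  9  8  7  6  6  5  5  5  4
The bottom-right entry gives D[10][9] = 4, so no sequence of fewer than 4 edits works. Backtracking through the table gives one optimal edit sequence (4 edits):
  caszjhylae → caszchylae (sub j→c @5)
  caszchylae → caszchcylae (ins c @7)
  caszchcylae → caszchcyle (del a @10)
  caszchcyle → caszchcyl (del e @10)
Edit distance = 4.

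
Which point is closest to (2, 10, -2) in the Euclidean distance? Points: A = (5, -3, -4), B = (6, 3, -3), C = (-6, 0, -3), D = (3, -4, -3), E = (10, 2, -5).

Distances: d(A) ≈ 13.4907, d(B) ≈ 8.124, d(C) ≈ 12.8452, d(D) ≈ 14.0712, d(E) ≈ 11.7047. Nearest: B = (6, 3, -3) with distance 8.124.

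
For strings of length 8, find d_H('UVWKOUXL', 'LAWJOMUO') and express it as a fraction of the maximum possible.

Differing positions: 1, 2, 4, 6, 7, 8. Hamming distance = 6. The maximum possible Hamming distance for length-8 strings is 8, so d_H/8 = 6/8 = 0.75.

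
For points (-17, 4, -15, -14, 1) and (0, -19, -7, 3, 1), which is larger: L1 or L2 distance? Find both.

L1 = |-17 - 0| + |4 - (-19)| + |-15 - (-7)| + |-14 - 3| + |1 - 1| = 17 + 23 + 8 + 17 + 0 = 65
L2 = √(17² + 23² + 8² + 17² + 0²) = √1171 ≈ 34.2199
L1 ≥ L2 always (equality iff movement is along one axis); L1 > L2 here.
Ratio L1/L2 = 65/√1171 ≈ 1.8995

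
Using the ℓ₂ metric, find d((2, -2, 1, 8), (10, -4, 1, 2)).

√(Σ(x_i - y_i)²) = √((2 - 10)² + (-2 - (-4))² + (1 - 1)² + (8 - 2)²)
= √((-8)² + 2² + 0² + 6²) = √(64 + 4 + 0 + 36) = √104 ≈ 10.198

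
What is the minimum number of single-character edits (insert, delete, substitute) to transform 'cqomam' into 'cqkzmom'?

Let D[i][j] be the edit distance between the first i characters of 'cqomam' and the first j characters of 'cqkzmom', with D[i][0] = i, D[0][j] = j, and D[i][j] = D[i-1][j-1] if the characters match, else 1 + min(D[i-1][j], D[i][j-1], D[i-1][j-1]). Filling the table (rows: prefixes of 'cqomam', columns: prefixes of 'cqkzmom'):
     ε  c  q  k  z  m  o  m
  ε  0  1  2  3  4  5  6  7
  c  1  0  1  2  3  4  5  6
  q  2  1  0  1  2  3  4  5
  o  3  2  1  1  2  3  3  4
  m  4  3  2  2  2  2  3  3
  a  5  4  3  3  3  3  3  4
  m  6  5  4  4  4  3  4  3
The bottom-right entry gives D[6][7] = 3, so no sequence of fewer than 3 edits works. Backtracking through the table gives one optimal edit sequence (3 edits):
  cqomam → cqkomam (ins k @3)
  cqkomam → cqkzmam (sub o→z @4)
  cqkzmam → cqkzmom (sub a→o @6)
Edit distance = 3.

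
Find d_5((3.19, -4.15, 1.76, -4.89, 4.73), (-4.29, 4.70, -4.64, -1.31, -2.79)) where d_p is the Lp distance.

(Σ|x_i - y_i|^5)^(1/5) = (|3.19 - (-4.29)|^5 + |-4.15 - 4.7|^5 + |1.76 - (-4.64)|^5 + |-4.89 - (-1.31)|^5 + |4.73 - (-2.79)|^5)^(1/5)
= (7.48^5 + 8.85^5 + 6.4^5 + 3.58^5 + 7.52^5)^(1/5) ≈ (23415.7455 + 54289.564 + 10737.4182 + 588.0512 + 24048.567)^(1/5) = (113079.3459)^(1/5) ≈ 10.2489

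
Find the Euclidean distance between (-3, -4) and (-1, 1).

√(Σ(x_i - y_i)²) = √((-3 - (-1))² + (-4 - 1)²)
= √((-2)² + (-5)²) = √(4 + 25) = √29 ≈ 5.3852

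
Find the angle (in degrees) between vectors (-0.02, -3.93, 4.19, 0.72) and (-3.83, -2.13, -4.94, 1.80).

With u = (-0.02, -3.93, 4.19, 0.72), v = (-3.83, -2.13, -4.94, 1.80):
u·v = (-0.02)·(-3.83) + (-3.93)·(-2.13) + 4.19·(-4.94) + 0.72·1.8 = 0.0766 + 8.3709 + (-20.6986) + 1.296 = -10.9551.
|u| = √((-0.02)² + (-3.93)² + 4.19² + 0.72²) = √(0.0004 + 15.4449 + 17.5561 + 0.5184) = √33.5198, |v| = √((-3.83)² + (-2.13)² + (-4.94)² + 1.8²) = √(14.6689 + 4.5369 + 24.4036 + 3.24) = √46.8494.
cos θ = (u·v)/(|u||v|) = -10.9551/(√33.5198·√46.8494) ≈ -0.276448
θ = arccos(-0.276448) ≈ 106.05°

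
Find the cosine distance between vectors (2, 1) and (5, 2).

With u = (2, 1), v = (5, 2):
u·v = 2·5 + 1·2 = 10 + 2 = 12.
|u| = √(2² + 1²) = √5, |v| = √(5² + 2²) = √29, so |u||v| = √(5·29) = √145.
cos θ = (u·v)/(|u||v|) = 12/√145 ≈ 0.9965
Cosine distance = 1 - cos θ ≈ 1 - 0.9965 = 0.0035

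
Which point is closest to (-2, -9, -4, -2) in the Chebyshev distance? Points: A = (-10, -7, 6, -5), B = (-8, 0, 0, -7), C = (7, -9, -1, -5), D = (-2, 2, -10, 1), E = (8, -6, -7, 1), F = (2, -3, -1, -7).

Distances: d(A) = 10, d(B) = 9, d(C) = 9, d(D) = 11, d(E) = 10, d(F) = 6. Nearest: F = (2, -3, -1, -7) with distance 6.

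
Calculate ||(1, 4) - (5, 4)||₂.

√(Σ(x_i - y_i)²) = √((1 - 5)² + (4 - 4)²)
= √((-4)² + 0²) = √(16 + 0) = √16 = 4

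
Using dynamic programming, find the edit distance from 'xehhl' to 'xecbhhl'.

Let D[i][j] be the edit distance between the first i characters of 'xehhl' and the first j characters of 'xecbhhl', with D[i][0] = i, D[0][j] = j, and D[i][j] = D[i-1][j-1] if the characters match, else 1 + min(D[i-1][j], D[i][j-1], D[i-1][j-1]). Filling the table (rows: prefixes of 'xehhl', columns: prefixes of 'xecbhhl'):
     ε  x  e  c  b  h  h  l
  ε  0  1  2  3  4  5  6  7
  x  1  0  1  2  3  4  5  6
  e  2  1  0  1  2  3  4  5
  h  3  2  1  1  2  2  3  4
  h  4  3  2  2  2  2  2  3
  l  5  4  3  3  3  3  3  2
The bottom-right entry gives D[5][7] = 2, so no sequence of fewer than 2 edits works. Backtracking through the table gives one optimal edit sequence (2 edits):
  xehhl → xechhl (ins c @3)
  xechhl → xecbhhl (ins b @4)
Edit distance = 2.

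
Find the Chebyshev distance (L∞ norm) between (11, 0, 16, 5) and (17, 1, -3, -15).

max(|x_i - y_i|) = max(|11 - 17|, |0 - 1|, |16 - (-3)|, |5 - (-15)|) = max(6, 1, 19, 20) = 20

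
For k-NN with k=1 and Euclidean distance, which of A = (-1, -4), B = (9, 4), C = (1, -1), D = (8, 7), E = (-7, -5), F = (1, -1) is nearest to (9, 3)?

Distances: d(A) ≈ 12.2066, d(B) = 1, d(C) ≈ 8.9443, d(D) ≈ 4.1231, d(E) ≈ 17.8885, d(F) ≈ 8.9443. Nearest: B = (9, 4) with distance 1.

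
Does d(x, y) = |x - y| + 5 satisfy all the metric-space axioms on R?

No. d fails identity of indiscernibles (specifically d(x,x) = 0): d(4, 4) = |4 - 4| + 5 = 0 + 5 = 5 ≠ 0.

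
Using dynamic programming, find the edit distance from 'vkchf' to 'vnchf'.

Let D[i][j] be the edit distance between the first i characters of 'vkchf' and the first j characters of 'vnchf', with D[i][0] = i, D[0][j] = j, and D[i][j] = D[i-1][j-1] if the characters match, else 1 + min(D[i-1][j], D[i][j-1], D[i-1][j-1]). Filling the table (rows: prefixes of 'vkchf', columns: prefixes of 'vnchf'):
     ε  v  n  c  h  f
  ε  0  1  2  3  4  5
  v  1  0  1  2  3  4
  k  2  1  1  2  3  4
  c  3  2  2  1  2  3
  h  4  3  3  2  1  2
  f  5  4  4  3  2  1
The bottom-right entry gives D[5][5] = 1, so no sequence of fewer than 1 edit works. Backtracking through the table gives one optimal edit sequence (1 edit):
  vkchf → vnchf (sub k→n @2)
Edit distance = 1.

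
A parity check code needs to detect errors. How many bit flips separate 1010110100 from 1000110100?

Differing positions: 3. Hamming distance = 1.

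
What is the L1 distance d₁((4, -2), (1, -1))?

Σ|x_i - y_i| = |4 - 1| + |-2 - (-1)| = 3 + 1 = 4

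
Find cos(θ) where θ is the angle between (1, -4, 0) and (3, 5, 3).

With u = (1, -4, 0), v = (3, 5, 3):
u·v = 1·3 + (-4)·5 + 0·3 = 3 + (-20) + 0 = -17.
|u| = √(1² + (-4)² + 0²) = √17, |v| = √(3² + 5² + 3²) = √43, so |u||v| = √(17·43) = √731.
cos θ = (u·v)/(|u||v|) = -17/√731 ≈ -0.6288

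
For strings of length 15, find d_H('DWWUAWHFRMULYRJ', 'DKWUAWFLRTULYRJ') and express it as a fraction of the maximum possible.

Differing positions: 2, 7, 8, 10. Hamming distance = 4. The maximum possible Hamming distance for length-15 strings is 15, so d_H/15 = 4/15 ≈ 0.2667.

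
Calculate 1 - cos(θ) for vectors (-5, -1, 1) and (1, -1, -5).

With u = (-5, -1, 1), v = (1, -1, -5):
u·v = (-5)·1 + (-1)·(-1) + 1·(-5) = (-5) + 1 + (-5) = -9.
|u| = √((-5)² + (-1)² + 1²) = √27, |v| = √(1² + (-1)² + (-5)²) = √27, so |u||v| = √(27·27) = √729 = 27.
cos θ = (u·v)/(|u||v|) = -9/27 ≈ -0.3333
Cosine distance = 1 - cos θ ≈ 1 - (-0.3333) = 1.3333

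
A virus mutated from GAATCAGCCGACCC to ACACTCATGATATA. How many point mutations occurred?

Differing positions: 1, 2, 4, 5, 6, 7, 8, 9, 10, 11, 12, 13, 14. Hamming distance = 13.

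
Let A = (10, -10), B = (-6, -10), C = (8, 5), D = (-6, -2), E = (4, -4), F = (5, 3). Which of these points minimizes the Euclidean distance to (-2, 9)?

Distances: d(A) ≈ 22.4722, d(B) ≈ 19.4165, d(C) ≈ 10.7703, d(D) ≈ 11.7047, d(E) ≈ 14.3178, d(F) ≈ 9.2195. Nearest: F = (5, 3) with distance 9.2195.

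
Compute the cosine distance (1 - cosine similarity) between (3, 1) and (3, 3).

With u = (3, 1), v = (3, 3):
u·v = 3·3 + 1·3 = 9 + 3 = 12.
|u| = √(3² + 1²) = √10, |v| = √(3² + 3²) = √18, so |u||v| = √(10·18) = √180.
cos θ = (u·v)/(|u||v|) = 12/√180 ≈ 0.8944
Cosine distance = 1 - cos θ ≈ 1 - 0.8944 = 0.1056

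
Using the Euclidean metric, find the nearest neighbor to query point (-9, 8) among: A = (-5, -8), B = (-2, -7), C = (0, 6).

Distances: d(A) ≈ 16.4924, d(B) ≈ 16.5529, d(C) ≈ 9.2195. Nearest: C = (0, 6) with distance 9.2195.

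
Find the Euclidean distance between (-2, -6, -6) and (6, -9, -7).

√(Σ(x_i - y_i)²) = √((-2 - 6)² + (-6 - (-9))² + (-6 - (-7))²)
= √((-8)² + 3² + 1²) = √(64 + 9 + 1) = √74 ≈ 8.6023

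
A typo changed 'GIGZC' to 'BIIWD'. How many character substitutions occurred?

Differing positions: 1, 3, 4, 5. Hamming distance = 4.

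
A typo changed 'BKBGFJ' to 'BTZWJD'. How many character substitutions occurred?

Differing positions: 2, 3, 4, 5, 6. Hamming distance = 5.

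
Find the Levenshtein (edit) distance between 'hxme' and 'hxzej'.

Let D[i][j] be the edit distance between the first i characters of 'hxme' and the first j characters of 'hxzej', with D[i][0] = i, D[0][j] = j, and D[i][j] = D[i-1][j-1] if the characters match, else 1 + min(D[i-1][j], D[i][j-1], D[i-1][j-1]). Filling the table (rows: prefixes of 'hxme', columns: prefixes of 'hxzej'):
     ε  h  x  z  e  j
  ε  0  1  2  3  4  5
  h  1  0  1  2  3  4
  x  2  1  0  1  2  3
  m  3  2  1  1  2  3
  e  4  3  2  2  1  2
The bottom-right entry gives D[4][5] = 2, so no sequence of fewer than 2 edits works. Backtracking through the table gives one optimal edit sequence (2 edits):
  hxme → hxze (sub m→z @3)
  hxze → hxzej (ins j @5)
Edit distance = 2.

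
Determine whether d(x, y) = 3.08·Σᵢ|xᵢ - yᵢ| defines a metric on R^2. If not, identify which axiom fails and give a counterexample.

Yes. The L1 (Manhattan) norm induces a metric on R^2, and multiplying a metric by a positive constant 3.08 > 0 preserves all four axioms: non-negativity (3.08·||x-y|| ≥ 0), identity (3.08·||x-y|| = 0 ⟺ ||x-y|| = 0 ⟺ x = y), symmetry (||x-y|| = ||y-x||), and the triangle inequality (3.08·||x-z|| ≤ 3.08·||x-y|| + 3.08·||y-z||). So d is a metric.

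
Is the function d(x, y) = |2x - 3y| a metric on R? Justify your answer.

No. d fails symmetry: d(6, 3) = |2·6 - 3·3| = |3| = 3, but d(3, 6) = |2·3 - 3·6| = |-12| = 12. Since 3 ≠ 12, d(x,y) ≠ d(y,x) in general.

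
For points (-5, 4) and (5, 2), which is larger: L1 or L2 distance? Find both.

L1 = |-5 - 5| + |4 - 2| = 10 + 2 = 12
L2 = √(10² + 2²) = √104 ≈ 10.198
L1 ≥ L2 always (equality iff movement is along one axis); L1 > L2 here.
Ratio L1/L2 = 12/√104 ≈ 1.1767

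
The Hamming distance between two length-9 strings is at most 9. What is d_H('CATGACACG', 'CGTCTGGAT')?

Differing positions: 2, 4, 5, 6, 7, 8, 9. Hamming distance = 7. The maximum possible Hamming distance for length-9 strings is 9, so d_H/9 = 7/9 ≈ 0.7778.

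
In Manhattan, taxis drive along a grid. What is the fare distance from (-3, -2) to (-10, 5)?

Σ|x_i - y_i| = |-3 - (-10)| + |-2 - 5| = 7 + 7 = 14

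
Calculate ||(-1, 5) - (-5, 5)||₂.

√(Σ(x_i - y_i)²) = √((-1 - (-5))² + (5 - 5)²)
= √(4² + 0²) = √(16 + 0) = √16 = 4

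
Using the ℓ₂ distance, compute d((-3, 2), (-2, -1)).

(Σ|x_i - y_i|^2)^(1/2) = (|-3 - (-2)|^2 + |2 - (-1)|^2)^(1/2)
= (1^2 + 3^2)^(1/2) = (1 + 9)^(1/2) = (10)^(1/2) ≈ 3.1623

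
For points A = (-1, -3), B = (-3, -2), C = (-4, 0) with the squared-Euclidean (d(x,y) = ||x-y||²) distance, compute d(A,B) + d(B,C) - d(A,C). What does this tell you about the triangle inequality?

d(A,B) = 2² + 1² = 5, d(B,C) = 1² + 2² = 5, d(A,C) = 3² + 3² = 18.
d(A,B) + d(B,C) - d(A,C) = 5 + 5 - 18 = 10 - 18 = -8. This is < 0, so the triangle inequality FAILS for these points (squared-Euclidean is not a metric).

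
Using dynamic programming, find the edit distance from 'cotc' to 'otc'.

Let D[i][j] be the edit distance between the first i characters of 'cotc' and the first j characters of 'otc', with D[i][0] = i, D[0][j] = j, and D[i][j] = D[i-1][j-1] if the characters match, else 1 + min(D[i-1][j], D[i][j-1], D[i-1][j-1]). Filling the table (rows: prefixes of 'cotc', columns: prefixes of 'otc'):
     ε  o  t  c
  ε  0  1  2  3
  c  1  1  2  2
  o  2  1  2  3
  t  3  2  1  2
  c  4  3  2  1
The bottom-right entry gives D[4][3] = 1, so no sequence of fewer than 1 edit works. Backtracking through the table gives one optimal edit sequence (1 edit):
  cotc → otc (del c @1)
Edit distance = 1.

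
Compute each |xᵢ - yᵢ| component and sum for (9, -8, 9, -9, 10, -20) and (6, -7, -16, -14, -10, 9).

Σ|x_i - y_i| = |9 - 6| + |-8 - (-7)| + |9 - (-16)| + |-9 - (-14)| + |10 - (-10)| + |-20 - 9| = 3 + 1 + 25 + 5 + 20 + 29 = 83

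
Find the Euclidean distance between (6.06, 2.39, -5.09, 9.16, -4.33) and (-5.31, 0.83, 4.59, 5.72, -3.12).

√(Σ(x_i - y_i)²) = √((6.06 - (-5.31))² + (2.39 - 0.83)² + (-5.09 - 4.59)² + (9.16 - 5.72)² + (-4.33 - (-3.12))²)
= √(11.37² + 1.56² + (-9.68)² + 3.44² + (-1.21)²) = √(129.2769 + 2.4336 + 93.7024 + 11.8336 + 1.4641) = √238.7106 ≈ 15.4503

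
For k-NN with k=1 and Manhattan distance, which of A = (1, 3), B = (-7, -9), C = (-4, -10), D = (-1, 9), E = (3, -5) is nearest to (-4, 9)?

Distances: d(A) = 11, d(B) = 21, d(C) = 19, d(D) = 3, d(E) = 21. Nearest: D = (-1, 9) with distance 3.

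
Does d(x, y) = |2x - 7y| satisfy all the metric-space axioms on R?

No. d fails symmetry: d(5, 1) = |2·5 - 7·1| = |3| = 3, but d(1, 5) = |2·1 - 7·5| = |-33| = 33. Since 3 ≠ 33, d(x,y) ≠ d(y,x) in general.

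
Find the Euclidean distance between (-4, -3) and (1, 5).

√(Σ(x_i - y_i)²) = √((-4 - 1)² + (-3 - 5)²)
= √((-5)² + (-8)²) = √(25 + 64) = √89 ≈ 9.434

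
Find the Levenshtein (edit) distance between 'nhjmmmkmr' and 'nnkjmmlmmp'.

Let D[i][j] be the edit distance between the first i characters of 'nhjmmmkmr' and the first j characters of 'nnkjmmlmmp', with D[i][0] = i, D[0][j] = j, and D[i][j] = D[i-1][j-1] if the characters match, else 1 + min(D[i-1][j], D[i][j-1], D[i-1][j-1]). Filling the table (rows: prefixes of 'nhjmmmkmr', columns: prefixes of 'nnkjmmlmmp'):
     ε  n  n  k  j  m  m  l  m  m  p
  ε  0  1  2  3  4  5  6  7  8  9 10
  n  1  0  1  2  3  4  5  6  7  8  9
  h  2  1  1  2  3  4  5  6  7  8  9
  j  3  2  2  2  2  3  4  5  6  7  8
  m  4  3  3  3  3  2  3  4  5  6  7
  m  5  4  4  4  4  3  2  3  4  5  6
  m  6  5  5  5  5  4  3  3  3  4  5
  k  7  6  6  5  6  5  4  4  4  4  5
  m  8  7  7  6  6  6  5  5  4  4  5
  r  9  8  8  7  7  7  6  6  5  5  5
The bottom-right entry gives D[9][10] = 5, so no sequence of fewer than 5 edits works. Backtracking through the table gives one optimal edit sequence (5 edits):
  nhjmmmkmr → nnhjmmmkmr (ins n @1)
  nnhjmmmkmr → nnkjmmmkmr (sub h→k @3)
  nnkjmmmkmr → nnkjmmlkmr (sub m→l @7)
  nnkjmmlkmr → nnkjmmlmmr (sub k→m @8)
  nnkjmmlmmr → nnkjmmlmmp (sub r→p @10)
Edit distance = 5.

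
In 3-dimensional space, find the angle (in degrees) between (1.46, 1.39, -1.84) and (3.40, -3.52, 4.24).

With u = (1.46, 1.39, -1.84), v = (3.40, -3.52, 4.24):
u·v = 1.46·3.4 + 1.39·(-3.52) + (-1.84)·4.24 = 4.964 + (-4.8928) + (-7.8016) = -7.7304.
|u| = √(1.46² + 1.39² + (-1.84)²) = √(2.1316 + 1.9321 + 3.3856) = √7.4493, |v| = √(3.4² + (-3.52)² + 4.24²) = √(11.56 + 12.3904 + 17.9776) = √41.928.
cos θ = (u·v)/(|u||v|) = -7.7304/(√7.4493·√41.928) ≈ -0.437413
θ = arccos(-0.437413) ≈ 115.94°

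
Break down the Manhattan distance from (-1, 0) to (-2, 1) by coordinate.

Σ|x_i - y_i| = |-1 - (-2)| + |0 - 1| = 1 + 1 = 2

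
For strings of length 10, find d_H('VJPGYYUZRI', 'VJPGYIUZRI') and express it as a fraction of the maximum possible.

Differing positions: 6. Hamming distance = 1. The maximum possible Hamming distance for length-10 strings is 10, so d_H/10 = 1/10 = 0.1.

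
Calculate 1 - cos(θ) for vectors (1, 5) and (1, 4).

With u = (1, 5), v = (1, 4):
u·v = 1·1 + 5·4 = 1 + 20 = 21.
|u| = √(1² + 5²) = √26, |v| = √(1² + 4²) = √17, so |u||v| = √(26·17) = √442.
cos θ = (u·v)/(|u||v|) = 21/√442 ≈ 0.9989
Cosine distance = 1 - cos θ ≈ 1 - 0.9989 = 0.0011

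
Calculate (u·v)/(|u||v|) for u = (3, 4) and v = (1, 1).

With u = (3, 4), v = (1, 1):
u·v = 3·1 + 4·1 = 3 + 4 = 7.
|u| = √(3² + 4²) = √25, |v| = √(1² + 1²) = √2, so |u||v| = √(25·2) = √50.
cos θ = (u·v)/(|u||v|) = 7/√50 ≈ 0.9899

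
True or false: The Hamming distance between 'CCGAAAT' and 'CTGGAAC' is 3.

Differing positions: 2, 4, 7. Hamming distance = 3, so the claim is true.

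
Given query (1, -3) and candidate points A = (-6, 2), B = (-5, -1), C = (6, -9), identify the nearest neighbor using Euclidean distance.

Distances: d(A) ≈ 8.6023, d(B) ≈ 6.3246, d(C) ≈ 7.8102. Nearest: B = (-5, -1) with distance 6.3246.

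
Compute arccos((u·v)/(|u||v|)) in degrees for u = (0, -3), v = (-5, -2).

With u = (0, -3), v = (-5, -2):
u·v = 0·(-5) + (-3)·(-2) = 0 + 6 = 6.
|u| = √(0² + (-3)²) = √9, |v| = √((-5)² + (-2)²) = √29, so |u||v| = √(9·29) = √261.
cos θ = (u·v)/(|u||v|) = 6/√261 ≈ 0.371391
θ = arccos(0.371391) ≈ 68.2°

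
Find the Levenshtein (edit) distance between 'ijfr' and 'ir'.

Let D[i][j] be the edit distance between the first i characters of 'ijfr' and the first j characters of 'ir', with D[i][0] = i, D[0][j] = j, and D[i][j] = D[i-1][j-1] if the characters match, else 1 + min(D[i-1][j], D[i][j-1], D[i-1][j-1]). Filling the table (rows: prefixes of 'ijfr', columns: prefixes of 'ir'):
     ε  i  r
  ε  0  1  2
  i  1  0  1
  j  2  1  1
  f  3  2  2
  r  4  3  2
The bottom-right entry gives D[4][2] = 2, so no sequence of fewer than 2 edits works. Backtracking through the table gives one optimal edit sequence (2 edits):
  ijfr → ifr (del j @2)
  ifr → ir (del f @2)
Edit distance = 2.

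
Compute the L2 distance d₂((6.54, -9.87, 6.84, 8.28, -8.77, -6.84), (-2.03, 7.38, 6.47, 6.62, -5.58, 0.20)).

√(Σ(x_i - y_i)²) = √((6.54 - (-2.03))² + (-9.87 - 7.38)² + (6.84 - 6.47)² + (8.28 - 6.62)² + (-8.77 - (-5.58))² + (-6.84 - 0.2)²)
= √(8.57² + (-17.25)² + 0.37² + 1.66² + (-3.19)² + (-7.04)²) = √(73.4449 + 297.5625 + 0.1369 + 2.7556 + 10.1761 + 49.5616) = √433.6376 ≈ 20.824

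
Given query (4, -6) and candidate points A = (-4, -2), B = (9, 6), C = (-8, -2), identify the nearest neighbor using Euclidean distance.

Distances: d(A) ≈ 8.9443, d(B) = 13, d(C) ≈ 12.6491. Nearest: A = (-4, -2) with distance 8.9443.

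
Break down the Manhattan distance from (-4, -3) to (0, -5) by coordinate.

Σ|x_i - y_i| = |-4 - 0| + |-3 - (-5)| = 4 + 2 = 6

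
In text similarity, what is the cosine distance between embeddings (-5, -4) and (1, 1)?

With u = (-5, -4), v = (1, 1):
u·v = (-5)·1 + (-4)·1 = (-5) + (-4) = -9.
|u| = √((-5)² + (-4)²) = √41, |v| = √(1² + 1²) = √2, so |u||v| = √(41·2) = √82.
cos θ = (u·v)/(|u||v|) = -9/√82 ≈ -0.9939
Cosine distance = 1 - cos θ ≈ 1 - (-0.9939) = 1.9939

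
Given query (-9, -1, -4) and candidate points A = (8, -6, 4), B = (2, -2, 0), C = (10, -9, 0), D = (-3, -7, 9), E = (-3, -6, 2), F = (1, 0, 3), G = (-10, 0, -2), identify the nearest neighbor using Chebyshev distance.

Distances: d(A) = 17, d(B) = 11, d(C) = 19, d(D) = 13, d(E) = 6, d(F) = 10, d(G) = 2. Nearest: G = (-10, 0, -2) with distance 2.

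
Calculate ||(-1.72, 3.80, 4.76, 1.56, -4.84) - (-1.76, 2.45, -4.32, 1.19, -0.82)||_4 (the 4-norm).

(Σ|x_i - y_i|^4)^(1/4) = (|-1.72 - (-1.76)|^4 + |3.8 - 2.45|^4 + |4.76 - (-4.32)|^4 + |1.56 - 1.19|^4 + |-4.84 - (-0.82)|^4)^(1/4)
= (0.04^4 + 1.35^4 + 9.08^4 + 0.37^4 + 4.02^4)^(1/4) ≈ (0 + 3.3215 + 6797.4089 + 0.0187 + 261.1585)^(1/4) = (7061.9076)^(1/4) ≈ 9.1671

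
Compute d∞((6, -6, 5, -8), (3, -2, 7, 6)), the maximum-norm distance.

max(|x_i - y_i|) = max(|6 - 3|, |-6 - (-2)|, |5 - 7|, |-8 - 6|) = max(3, 4, 2, 14) = 14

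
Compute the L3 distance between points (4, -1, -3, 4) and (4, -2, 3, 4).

(Σ|x_i - y_i|^3)^(1/3) = (|4 - 4|^3 + |-1 - (-2)|^3 + |-3 - 3|^3 + |4 - 4|^3)^(1/3)
= (0^3 + 1^3 + 6^3 + 0^3)^(1/3) = (0 + 1 + 216 + 0)^(1/3) = (217)^(1/3) ≈ 6.0092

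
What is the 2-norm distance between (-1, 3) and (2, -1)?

(Σ|x_i - y_i|^2)^(1/2) = (|-1 - 2|^2 + |3 - (-1)|^2)^(1/2)
= (3^2 + 4^2)^(1/2) = (9 + 16)^(1/2) = (25)^(1/2) = 5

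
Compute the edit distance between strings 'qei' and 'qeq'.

Let D[i][j] be the edit distance between the first i characters of 'qei' and the first j characters of 'qeq', with D[i][0] = i, D[0][j] = j, and D[i][j] = D[i-1][j-1] if the characters match, else 1 + min(D[i-1][j], D[i][j-1], D[i-1][j-1]). Filling the table (rows: prefixes of 'qei', columns: prefixes of 'qeq'):
     ε  q  e  q
  ε  0  1  2  3
  q  1  0  1  2
  e  2  1  0  1
  i  3  2  1  1
The bottom-right entry gives D[3][3] = 1, so no sequence of fewer than 1 edit works. Backtracking through the table gives one optimal edit sequence (1 edit):
  qei → qeq (sub i→q @3)
Edit distance = 1.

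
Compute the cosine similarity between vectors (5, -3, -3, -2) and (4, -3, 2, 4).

With u = (5, -3, -3, -2), v = (4, -3, 2, 4):
u·v = 5·4 + (-3)·(-3) + (-3)·2 + (-2)·4 = 20 + 9 + (-6) + (-8) = 15.
|u| = √(5² + (-3)² + (-3)² + (-2)²) = √47, |v| = √(4² + (-3)² + 2² + 4²) = √45, so |u||v| = √(47·45) = √2115.
cos θ = (u·v)/(|u||v|) = 15/√2115 ≈ 0.3262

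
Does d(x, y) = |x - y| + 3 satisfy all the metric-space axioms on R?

No. d fails identity of indiscernibles (specifically d(x,x) = 0): d(-8, -8) = |-8 - (-8)| + 3 = 0 + 3 = 3 ≠ 0.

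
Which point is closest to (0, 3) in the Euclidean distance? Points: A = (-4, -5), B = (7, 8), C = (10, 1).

Distances: d(A) ≈ 8.9443, d(B) ≈ 8.6023, d(C) ≈ 10.198. Nearest: B = (7, 8) with distance 8.6023.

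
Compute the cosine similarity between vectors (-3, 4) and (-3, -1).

With u = (-3, 4), v = (-3, -1):
u·v = (-3)·(-3) + 4·(-1) = 9 + (-4) = 5.
|u| = √((-3)² + 4²) = √25, |v| = √((-3)² + (-1)²) = √10, so |u||v| = √(25·10) = √250.
cos θ = (u·v)/(|u||v|) = 5/√250 ≈ 0.3162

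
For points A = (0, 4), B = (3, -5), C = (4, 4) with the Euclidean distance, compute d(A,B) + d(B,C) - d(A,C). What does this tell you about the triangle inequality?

d(A,B) = √(3² + 9²) = √90 ≈ 9.4868, d(B,C) = √(1² + 9²) = √82 ≈ 9.0554, d(A,C) = √(4² + 0²) = √16 = 4.
d(A,B) + d(B,C) - d(A,C) = 9.4868 + 9.0554 - 4 = 18.5422 - 4 = 14.5422 (to 4 decimal places). This is ≥ 0, so the triangle inequality holds for these points.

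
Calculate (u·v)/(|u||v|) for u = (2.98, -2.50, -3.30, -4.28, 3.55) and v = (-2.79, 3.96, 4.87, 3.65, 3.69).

With u = (2.98, -2.50, -3.30, -4.28, 3.55), v = (-2.79, 3.96, 4.87, 3.65, 3.69):
u·v = 2.98·(-2.79) + (-2.5)·3.96 + (-3.3)·4.87 + (-4.28)·3.65 + 3.55·3.69 = (-8.3142) + (-9.9) + (-16.071) + (-15.622) + 13.0995 = -36.8077.
|u| = √(2.98² + (-2.5)² + (-3.3)² + (-4.28)² + 3.55²) = √(8.8804 + 6.25 + 10.89 + 18.3184 + 12.6025) = √56.9413, |v| = √((-2.79)² + 3.96² + 4.87² + 3.65² + 3.69²) = √(7.7841 + 15.6816 + 23.7169 + 13.3225 + 13.6161) = √74.1212.
cos θ = (u·v)/(|u||v|) = -36.8077/(√56.9413·√74.1212) ≈ -0.5666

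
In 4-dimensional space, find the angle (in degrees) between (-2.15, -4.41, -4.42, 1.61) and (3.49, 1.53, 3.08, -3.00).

With u = (-2.15, -4.41, -4.42, 1.61), v = (3.49, 1.53, 3.08, -3.00):
u·v = (-2.15)·3.49 + (-4.41)·1.53 + (-4.42)·3.08 + 1.61·(-3) = (-7.5035) + (-6.7473) + (-13.6136) + (-4.83) = -32.6944.
|u| = √((-2.15)² + (-4.41)² + (-4.42)² + 1.61²) = √(4.6225 + 19.4481 + 19.5364 + 2.5921) = √46.1991, |v| = √(3.49² + 1.53² + 3.08² + (-3)²) = √(12.1801 + 2.3409 + 9.4864 + 9) = √33.0074.
cos θ = (u·v)/(|u||v|) = -32.6944/(√46.1991·√33.0074) ≈ -0.837242
θ = arccos(-0.837242) ≈ 146.85°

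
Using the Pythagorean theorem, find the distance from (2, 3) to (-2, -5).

√(Σ(x_i - y_i)²) = √((2 - (-2))² + (3 - (-5))²)
= √(4² + 8²) = √(16 + 64) = √80 ≈ 8.9443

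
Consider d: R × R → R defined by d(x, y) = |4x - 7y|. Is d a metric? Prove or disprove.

No. d fails symmetry: d(8, 6) = |4·8 - 7·6| = |-10| = 10, but d(6, 8) = |4·6 - 7·8| = |-32| = 32. Since 10 ≠ 32, d(x,y) ≠ d(y,x) in general.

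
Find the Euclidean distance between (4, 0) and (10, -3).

√(Σ(x_i - y_i)²) = √((4 - 10)² + (0 - (-3))²)
= √((-6)² + 3²) = √(36 + 9) = √45 ≈ 6.7082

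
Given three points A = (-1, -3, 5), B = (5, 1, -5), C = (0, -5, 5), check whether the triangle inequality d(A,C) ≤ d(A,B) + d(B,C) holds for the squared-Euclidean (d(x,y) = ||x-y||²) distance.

d(A,B) = 6² + 4² + 10² = 152, d(B,C) = 5² + 6² + 10² = 161, d(A,C) = 1² + 2² + 0² = 5.
d(A,C) = 5 ≤ 152 + 161 = 313. Triangle inequality is satisfied.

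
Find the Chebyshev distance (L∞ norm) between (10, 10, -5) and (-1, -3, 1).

max(|x_i - y_i|) = max(|10 - (-1)|, |10 - (-3)|, |-5 - 1|) = max(11, 13, 6) = 13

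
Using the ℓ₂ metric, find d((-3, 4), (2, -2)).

√(Σ(x_i - y_i)²) = √((-3 - 2)² + (4 - (-2))²)
= √((-5)² + 6²) = √(25 + 36) = √61 ≈ 7.8102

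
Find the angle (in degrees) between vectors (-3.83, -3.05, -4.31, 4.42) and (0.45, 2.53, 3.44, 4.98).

With u = (-3.83, -3.05, -4.31, 4.42), v = (0.45, 2.53, 3.44, 4.98):
u·v = (-3.83)·0.45 + (-3.05)·2.53 + (-4.31)·3.44 + 4.42·4.98 = (-1.7235) + (-7.7165) + (-14.8264) + 22.0116 = -2.2548.
|u| = √((-3.83)² + (-3.05)² + (-4.31)² + 4.42²) = √(14.6689 + 9.3025 + 18.5761 + 19.5364) = √62.0839, |v| = √(0.45² + 2.53² + 3.44² + 4.98²) = √(0.2025 + 6.4009 + 11.8336 + 24.8004) = √43.2374.
cos θ = (u·v)/(|u||v|) = -2.2548/(√62.0839·√43.2374) ≈ -0.04352
θ = arccos(-0.04352) ≈ 92.49°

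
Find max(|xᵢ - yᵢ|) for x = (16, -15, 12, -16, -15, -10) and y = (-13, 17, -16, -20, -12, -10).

max(|x_i - y_i|) = max(|16 - (-13)|, |-15 - 17|, |12 - (-16)|, |-16 - (-20)|, |-15 - (-12)|, |-10 - (-10)|) = max(29, 32, 28, 4, 3, 0) = 32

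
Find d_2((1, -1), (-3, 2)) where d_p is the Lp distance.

(Σ|x_i - y_i|^2)^(1/2) = (|1 - (-3)|^2 + |-1 - 2|^2)^(1/2)
= (4^2 + 3^2)^(1/2) = (16 + 9)^(1/2) = (25)^(1/2) = 5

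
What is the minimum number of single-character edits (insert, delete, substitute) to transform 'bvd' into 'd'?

Let D[i][j] be the edit distance between the first i characters of 'bvd' and the first j characters of 'd', with D[i][0] = i, D[0][j] = j, and D[i][j] = D[i-1][j-1] if the characters match, else 1 + min(D[i-1][j], D[i][j-1], D[i-1][j-1]). Filling the table (rows: prefixes of 'bvd', columns: prefixes of 'd'):
     ε  d
  ε  0  1
  b  1  1
  v  2  2
  d  3  2
The bottom-right entry gives D[3][1] = 2, so no sequence of fewer than 2 edits works. Backtracking through the table gives one optimal edit sequence (2 edits):
  bvd → vd (del b @1)
  vd → d (del v @1)
Edit distance = 2.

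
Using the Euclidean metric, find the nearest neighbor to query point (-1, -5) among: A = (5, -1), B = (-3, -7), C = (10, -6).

Distances: d(A) ≈ 7.2111, d(B) ≈ 2.8284, d(C) ≈ 11.0454. Nearest: B = (-3, -7) with distance 2.8284.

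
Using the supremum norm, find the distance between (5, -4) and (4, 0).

max(|x_i - y_i|) = max(|5 - 4|, |-4 - 0|) = max(1, 4) = 4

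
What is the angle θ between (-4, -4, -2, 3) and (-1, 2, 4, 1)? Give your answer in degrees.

With u = (-4, -4, -2, 3), v = (-1, 2, 4, 1):
u·v = (-4)·(-1) + (-4)·2 + (-2)·4 + 3·1 = 4 + (-8) + (-8) + 3 = -9.
|u| = √((-4)² + (-4)² + (-2)² + 3²) = √45, |v| = √((-1)² + 2² + 4² + 1²) = √22, so |u||v| = √(45·22) = √990.
cos θ = (u·v)/(|u||v|) = -9/√990 ≈ -0.286039
θ = arccos(-0.286039) ≈ 106.62°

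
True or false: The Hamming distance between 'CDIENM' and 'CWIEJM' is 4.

Differing positions: 2, 5. Hamming distance = 2, so the claim that d_H = 4 is false.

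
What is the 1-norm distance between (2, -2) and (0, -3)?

Σ|x_i - y_i| = |2 - 0| + |-2 - (-3)| = 2 + 1 = 3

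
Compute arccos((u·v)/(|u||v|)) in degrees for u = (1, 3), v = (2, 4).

With u = (1, 3), v = (2, 4):
u·v = 1·2 + 3·4 = 2 + 12 = 14.
|u| = √(1² + 3²) = √10, |v| = √(2² + 4²) = √20, so |u||v| = √(10·20) = √200.
cos θ = (u·v)/(|u||v|) = 14/√200 ≈ 0.989949
θ = arccos(0.989949) ≈ 8.13°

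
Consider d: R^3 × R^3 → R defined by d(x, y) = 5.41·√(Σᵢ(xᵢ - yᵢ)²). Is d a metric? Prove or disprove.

Yes. The L2 (Euclidean) norm induces a metric on R^3, and multiplying a metric by a positive constant 5.41 > 0 preserves all four axioms: non-negativity (5.41·||x-y|| ≥ 0), identity (5.41·||x-y|| = 0 ⟺ ||x-y|| = 0 ⟺ x = y), symmetry (||x-y|| = ||y-x||), and the triangle inequality (5.41·||x-z|| ≤ 5.41·||x-y|| + 5.41·||y-z||). So d is a metric.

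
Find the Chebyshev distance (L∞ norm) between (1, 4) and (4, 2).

max(|x_i - y_i|) = max(|1 - 4|, |4 - 2|) = max(3, 2) = 3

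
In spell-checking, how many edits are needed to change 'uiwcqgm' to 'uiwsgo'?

Let D[i][j] be the edit distance between the first i characters of 'uiwcqgm' and the first j characters of 'uiwsgo', with D[i][0] = i, D[0][j] = j, and D[i][j] = D[i-1][j-1] if the characters match, else 1 + min(D[i-1][j], D[i][j-1], D[i-1][j-1]). Filling the table (rows: prefixes of 'uiwcqgm', columns: prefixes of 'uiwsgo'):
     ε  u  i  w  s  g  o
  ε  0  1  2  3  4  5  6
  u  1  0  1  2  3  4  5
  i  2  1  0  1  2  3  4
  w  3  2  1  0  1  2  3
  c  4  3  2  1  1  2  3
  q  5  4  3  2  2  2  3
  g  6  5  4  3  3  2  3
  m  7  6  5  4  4  3  3
The bottom-right entry gives D[7][6] = 3, so no sequence of fewer than 3 edits works. Backtracking through the table gives one optimal edit sequence (3 edits):
  uiwcqgm → uiwqgm (del c @4)
  uiwqgm → uiwsgm (sub q→s @4)
  uiwsgm → uiwsgo (sub m→o @6)
Edit distance = 3.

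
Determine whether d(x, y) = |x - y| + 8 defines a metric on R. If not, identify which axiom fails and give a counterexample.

No. d fails identity of indiscernibles (specifically d(x,x) = 0): d(-2, -2) = |-2 - (-2)| + 8 = 0 + 8 = 8 ≠ 0.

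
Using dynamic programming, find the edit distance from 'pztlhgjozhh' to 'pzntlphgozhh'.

Let D[i][j] be the edit distance between the first i characters of 'pztlhgjozhh' and the first j characters of 'pzntlphgozhh', with D[i][0] = i, D[0][j] = j, and D[i][j] = D[i-1][j-1] if the characters match, else 1 + min(D[i-1][j], D[i][j-1], D[i-1][j-1]). Filling the table (rows: prefixes of 'pztlhgjozhh', columns: prefixes of 'pzntlphgozhh'):
     ε  p  z  n  t  l  p  h  g  o  z  h  h
  ε  0  1  2  3  4  5  6  7  8  9 10 11 12
  p  1  0  1  2  3  4  5  6  7  8  9 10 11
  z  2  1  0  1  2  3  4  5  6  7  8  9 10
  t  3  2  1  1  1  2  3  4  5  6  7  8  9
  l  4  3  2  2  2  1  2  3  4  5  6  7  8
  h  5  4  3  3  3  2  2  2  3  4  5  6  7
  g  6  5  4  4  4  3  3  3  2  3  4  5  6
  j  7  6  5  5  5  4  4  4  3  3  4  5  6
  o  8  7  6  6  6  5  5  5  4  3  4  5  6
  z  9  8  7  7  7  6  6  6  5  4  3  4  5
  h 10  9  8  8  8  7  7  6  6  5  4  3  4
  h 11 10  9  9  9  8  8  7  7  6  5  4  3
The bottom-right entry gives D[11][12] = 3, so no sequence of fewer than 3 edits works. Backtracking through the table gives one optimal edit sequence (3 edits):
  pztlhgjozhh → pzntlhgjozhh (ins n @3)
  pzntlhgjozhh → pzntlphgjozhh (ins p @6)
  pzntlphgjozhh → pzntlphgozhh (del j @9)
Edit distance = 3.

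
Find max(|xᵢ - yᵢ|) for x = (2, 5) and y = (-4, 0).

max(|x_i - y_i|) = max(|2 - (-4)|, |5 - 0|) = max(6, 5) = 6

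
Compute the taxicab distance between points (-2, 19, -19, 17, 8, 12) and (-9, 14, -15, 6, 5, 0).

Σ|x_i - y_i| = |-2 - (-9)| + |19 - 14| + |-19 - (-15)| + |17 - 6| + |8 - 5| + |12 - 0| = 7 + 5 + 4 + 11 + 3 + 12 = 42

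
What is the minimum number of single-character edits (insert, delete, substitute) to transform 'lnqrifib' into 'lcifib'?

Let D[i][j] be the edit distance between the first i characters of 'lnqrifib' and the first j characters of 'lcifib', with D[i][0] = i, D[0][j] = j, and D[i][j] = D[i-1][j-1] if the characters match, else 1 + min(D[i-1][j], D[i][j-1], D[i-1][j-1]). Filling the table (rows: prefixes of 'lnqrifib', columns: prefixes of 'lcifib'):
     ε  l  c  i  f  i  b
  ε  0  1  2  3  4  5  6
  l  1  0  1  2  3  4  5
  n  2  1  1  2  3  4  5
  q  3  2  2  2  3  4  5
  r  4  3  3  3  3  4  5
  i  5  4  4  3  4  3  4
  f  6  5  5  4  3  4  4
  i  7  6  6  5  4  3  4
  b  8  7  7  6  5  4  3
The bottom-right entry gives D[8][6] = 3, so no sequence of fewer than 3 edits works. Backtracking through the table gives one optimal edit sequence (3 edits):
  lnqrifib → lqrifib (del n @2)
  lqrifib → lrifib (del q @2)
  lrifib → lcifib (sub r→c @2)
Edit distance = 3.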